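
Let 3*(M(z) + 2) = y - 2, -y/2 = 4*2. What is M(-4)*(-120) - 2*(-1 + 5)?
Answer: 952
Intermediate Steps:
y = -16 (y = -8*2 = -2*8 = -16)
M(z) = -8 (M(z) = -2 + (-16 - 2)/3 = -2 + (1/3)*(-18) = -2 - 6 = -8)
M(-4)*(-120) - 2*(-1 + 5) = -8*(-120) - 2*(-1 + 5) = 960 - 2*4 = 960 - 8 = 952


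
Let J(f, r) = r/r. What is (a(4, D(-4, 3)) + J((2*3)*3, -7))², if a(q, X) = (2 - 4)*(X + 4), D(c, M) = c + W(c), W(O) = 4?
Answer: 49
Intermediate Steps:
J(f, r) = 1
D(c, M) = 4 + c (D(c, M) = c + 4 = 4 + c)
a(q, X) = -8 - 2*X (a(q, X) = -2*(4 + X) = -8 - 2*X)
(a(4, D(-4, 3)) + J((2*3)*3, -7))² = ((-8 - 2*(4 - 4)) + 1)² = ((-8 - 2*0) + 1)² = ((-8 + 0) + 1)² = (-8 + 1)² = (-7)² = 49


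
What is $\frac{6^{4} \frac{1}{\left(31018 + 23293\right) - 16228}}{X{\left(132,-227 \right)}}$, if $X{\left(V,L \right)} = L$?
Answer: $- \frac{1296}{8644841} \approx -0.00014992$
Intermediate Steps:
$\frac{6^{4} \frac{1}{\left(31018 + 23293\right) - 16228}}{X{\left(132,-227 \right)}} = \frac{6^{4} \frac{1}{\left(31018 + 23293\right) - 16228}}{-227} = \frac{1296}{54311 - 16228} \left(- \frac{1}{227}\right) = \frac{1296}{38083} \left(- \frac{1}{227}\right) = - \frac{1296}{8644841}$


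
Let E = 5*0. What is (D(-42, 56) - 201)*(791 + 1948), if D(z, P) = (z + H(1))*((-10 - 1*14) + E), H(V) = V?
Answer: 2144637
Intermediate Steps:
E = 0
D(z, P) = -24 - 24*z (D(z, P) = (z + 1)*((-10 - 1*14) + 0) = (1 + z)*((-10 - 14) + 0) = (1 + z)*(-24 + 0) = (1 + z)*(-24) = -24 - 24*z)
(D(-42, 56) - 201)*(791 + 1948) = ((-24 - 24*(-42)) - 201)*(791 + 1948) = ((-24 + 1008) - 201)*2739 = (984 - 201)*2739 = 783*2739 = 2144637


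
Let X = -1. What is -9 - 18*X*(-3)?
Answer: -63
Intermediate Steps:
-9 - 18*X*(-3) = -9 - (-18)*(-3) = -9 - 18*3 = -9 - 54 = -63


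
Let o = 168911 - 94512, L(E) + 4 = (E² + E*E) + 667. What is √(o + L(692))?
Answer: √1032790 ≈ 1016.3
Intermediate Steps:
L(E) = 663 + 2*E² (L(E) = -4 + ((E² + E*E) + 667) = -4 + ((E² + E²) + 667) = -4 + (2*E² + 667) = -4 + (667 + 2*E²) = 663 + 2*E²)
o = 74399
√(o + L(692)) = √(74399 + (663 + 2*692²)) = √(74399 + (663 + 2*478864)) = √(74399 + (663 + 957728)) = √(74399 + 958391) = √1032790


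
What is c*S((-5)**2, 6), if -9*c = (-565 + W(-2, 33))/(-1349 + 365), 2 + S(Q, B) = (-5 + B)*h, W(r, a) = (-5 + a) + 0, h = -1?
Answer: 179/984 ≈ 0.18191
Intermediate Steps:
W(r, a) = -5 + a
S(Q, B) = 3 - B (S(Q, B) = -2 + (-5 + B)*(-1) = -2 + (5 - B) = 3 - B)
c = -179/2952 (c = -(-565 + (-5 + 33))/(9*(-1349 + 365)) = -(-565 + 28)/(9*(-984)) = -(-179)*(-1)/(3*984) = -1/9*179/328 = -179/2952 ≈ -0.060637)
c*S((-5)**2, 6) = -179*(3 - 1*6)/2952 = -179*(3 - 6)/2952 = -179/2952*(-3) = 179/984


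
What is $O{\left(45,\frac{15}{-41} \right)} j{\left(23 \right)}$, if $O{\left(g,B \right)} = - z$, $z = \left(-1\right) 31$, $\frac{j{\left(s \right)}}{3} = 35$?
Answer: $3255$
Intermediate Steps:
$j{\left(s \right)} = 105$ ($j{\left(s \right)} = 3 \cdot 35 = 105$)
$z = -31$
$O{\left(g,B \right)} = 31$ ($O{\left(g,B \right)} = \left(-1\right) \left(-31\right) = 31$)
$O{\left(45,\frac{15}{-41} \right)} j{\left(23 \right)} = 31 \cdot 105 = 3255$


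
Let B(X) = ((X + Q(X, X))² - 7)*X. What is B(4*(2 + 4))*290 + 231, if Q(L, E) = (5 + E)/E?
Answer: 52491757/12 ≈ 4.3743e+6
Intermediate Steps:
Q(L, E) = (5 + E)/E
B(X) = X*(-7 + (X + (5 + X)/X)²) (B(X) = ((X + (5 + X)/X)² - 7)*X = (-7 + (X + (5 + X)/X)²)*X = X*(-7 + (X + (5 + X)/X)²))
B(4*(2 + 4))*290 + 231 = (-28*(2 + 4) + (5 + 4*(2 + 4) + (4*(2 + 4))²)²/((4*(2 + 4))))*290 + 231 = (-28*6 + (5 + 4*6 + (4*6)²)²/((4*6)))*290 + 231 = (-7*24 + (5 + 24 + 24²)²/24)*290 + 231 = (-168 + (5 + 24 + 576)²/24)*290 + 231 = (-168 + (1/24)*605²)*290 + 231 = (-168 + (1/24)*366025)*290 + 231 = (-168 + 366025/24)*290 + 231 = (361993/24)*290 + 231 = 52488985/12 + 231 = 52491757/12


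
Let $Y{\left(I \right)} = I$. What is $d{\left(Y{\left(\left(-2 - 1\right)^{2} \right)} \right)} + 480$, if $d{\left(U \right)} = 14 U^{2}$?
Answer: $1614$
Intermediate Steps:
$d{\left(Y{\left(\left(-2 - 1\right)^{2} \right)} \right)} + 480 = 14 \left(\left(-2 - 1\right)^{2}\right)^{2} + 480 = 14 \left(\left(-3\right)^{2}\right)^{2} + 480 = 14 \cdot 9^{2} + 480 = 14 \cdot 81 + 480 = 1134 + 480 = 1614$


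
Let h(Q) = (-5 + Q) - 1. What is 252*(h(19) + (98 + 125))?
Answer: 59472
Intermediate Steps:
h(Q) = -6 + Q
252*(h(19) + (98 + 125)) = 252*((-6 + 19) + (98 + 125)) = 252*(13 + 223) = 252*236 = 59472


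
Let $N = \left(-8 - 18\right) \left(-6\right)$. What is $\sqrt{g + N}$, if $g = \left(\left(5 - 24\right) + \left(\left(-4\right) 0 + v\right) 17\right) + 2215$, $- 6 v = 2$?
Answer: $\frac{\sqrt{21117}}{3} \approx 48.439$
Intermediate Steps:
$v = - \frac{1}{3}$ ($v = \left(- \frac{1}{6}\right) 2 = - \frac{1}{3} \approx -0.33333$)
$N = 156$ ($N = \left(-26\right) \left(-6\right) = 156$)
$g = \frac{6571}{3}$ ($g = \left(\left(5 - 24\right) + \left(\left(-4\right) 0 - \frac{1}{3}\right) 17\right) + 2215 = \left(\left(5 - 24\right) + \left(0 - \frac{1}{3}\right) 17\right) + 2215 = \left(-19 - \frac{17}{3}\right) + 2215 = - \frac{74}{3} + 2215 = \frac{6571}{3} \approx 2190.3$)
$\sqrt{g + N} = \sqrt{\frac{6571}{3} + 156} = \sqrt{\frac{7039}{3}} = \frac{\sqrt{21117}}{3}$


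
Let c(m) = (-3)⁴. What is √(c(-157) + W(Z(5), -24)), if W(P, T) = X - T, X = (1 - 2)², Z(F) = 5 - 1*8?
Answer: √106 ≈ 10.296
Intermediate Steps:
Z(F) = -3 (Z(F) = 5 - 8 = -3)
X = 1 (X = (-1)² = 1)
c(m) = 81
W(P, T) = 1 - T
√(c(-157) + W(Z(5), -24)) = √(81 + (1 - 1*(-24))) = √(81 + (1 + 24)) = √(81 + 25) = √106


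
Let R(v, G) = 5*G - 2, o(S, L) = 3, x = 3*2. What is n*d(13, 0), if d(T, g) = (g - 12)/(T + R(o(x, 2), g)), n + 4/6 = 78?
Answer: -928/11 ≈ -84.364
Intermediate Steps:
n = 232/3 (n = -2/3 + 78 = 232/3 ≈ 77.333)
x = 6
R(v, G) = -2 + 5*G
d(T, g) = (-12 + g)/(-2 + T + 5*g) (d(T, g) = (g - 12)/(T + (-2 + 5*g)) = (-12 + g)/(-2 + T + 5*g))
n*d(13, 0) = 232*((-12 + 0)/(-2 + 13 + 5*0))/3 = 232*(-12/(-2 + 13 + 0))/3 = 232*(-12/11)/3 = 232*((1/11)*(-12))/3 = (232/3)*(-12/11) = -928/11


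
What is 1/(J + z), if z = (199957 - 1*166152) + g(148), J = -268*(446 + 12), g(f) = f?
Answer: -1/88791 ≈ -1.1262e-5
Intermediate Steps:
J = -122744 (J = -268*458 = -122744)
z = 33953 (z = (199957 - 1*166152) + 148 = (199957 - 166152) + 148 = 33805 + 148 = 33953)
1/(J + z) = 1/(-122744 + 33953) = 1/(-88791) = -1/88791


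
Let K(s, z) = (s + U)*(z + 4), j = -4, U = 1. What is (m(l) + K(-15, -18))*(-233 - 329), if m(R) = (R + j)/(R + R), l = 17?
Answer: -1876237/17 ≈ -1.1037e+5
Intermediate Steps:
K(s, z) = (1 + s)*(4 + z) (K(s, z) = (s + 1)*(z + 4) = (1 + s)*(4 + z))
m(R) = (-4 + R)/(2*R) (m(R) = (R - 4)/(R + R) = (-4 + R)/((2*R)) = (-4 + R)*(1/(2*R)) = (-4 + R)/(2*R))
(m(l) + K(-15, -18))*(-233 - 329) = ((½)*(-4 + 17)/17 + (4 - 18 + 4*(-15) - 15*(-18)))*(-233 - 329) = ((½)*(1/17)*13 + (4 - 18 - 60 + 270))*(-562) = (13/34 + 196)*(-562) = (6677/34)*(-562) = -1876237/17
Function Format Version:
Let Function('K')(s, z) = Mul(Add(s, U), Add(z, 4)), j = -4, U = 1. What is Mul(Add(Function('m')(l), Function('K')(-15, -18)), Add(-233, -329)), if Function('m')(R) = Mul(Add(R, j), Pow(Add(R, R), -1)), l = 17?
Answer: Rational(-1876237, 17) ≈ -1.1037e+5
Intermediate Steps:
Function('K')(s, z) = Mul(Add(1, s), Add(4, z)) (Function('K')(s, z) = Mul(Add(s, 1), Add(z, 4)) = Mul(Add(1, s), Add(4, z)))
Function('m')(R) = Mul(Rational(1, 2), Pow(R, -1), Add(-4, R)) (Function('m')(R) = Mul(Add(R, -4), Pow(Add(R, R), -1)) = Mul(Add(-4, R), Pow(Mul(2, R), -1)) = Mul(Add(-4, R), Mul(Rational(1, 2), Pow(R, -1))) = Mul(Rational(1, 2), Pow(R, -1), Add(-4, R)))
Mul(Add(Function('m')(l), Function('K')(-15, -18)), Add(-233, -329)) = Mul(Add(Mul(Rational(1, 2), Pow(17, -1), Add(-4, 17)), Add(4, -18, Mul(4, -15), Mul(-15, -18))), Add(-233, -329)) = Mul(Add(Mul(Rational(1, 2), Rational(1, 17), 13), Add(4, -18, -60, 270)), -562) = Mul(Add(Rational(13, 34), 196), -562) = Mul(Rational(6677, 34), -562) = Rational(-1876237, 17)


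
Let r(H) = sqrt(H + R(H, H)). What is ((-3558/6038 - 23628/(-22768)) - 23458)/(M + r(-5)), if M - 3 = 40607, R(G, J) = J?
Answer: -1636981126709759/2833961761571228 + 403098036619*I*sqrt(10)/28339617615712280 ≈ -0.57763 + 4.498e-5*I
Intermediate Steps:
M = 40610 (M = 3 + 40607 = 40610)
r(H) = sqrt(2)*sqrt(H) (r(H) = sqrt(H + H) = sqrt(2*H) = sqrt(2)*sqrt(H))
((-3558/6038 - 23628/(-22768)) - 23458)/(M + r(-5)) = ((-3558/6038 - 23628/(-22768)) - 23458)/(40610 + sqrt(2)*sqrt(-5)) = ((-3558*1/6038 - 23628*(-1/22768)) - 23458)/(40610 + sqrt(2)*(I*sqrt(5))) = ((-1779/3019 + 5907/5692) - 23458)/(40610 + I*sqrt(10)) = (7707165/17184148 - 23458)/(40610 + I*sqrt(10)) = -403098036619/(17184148*(40610 + I*sqrt(10)))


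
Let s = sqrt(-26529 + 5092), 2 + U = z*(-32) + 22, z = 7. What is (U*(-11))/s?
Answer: -132*I*sqrt(21437)/1261 ≈ -15.326*I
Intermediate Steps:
U = -204 (U = -2 + (7*(-32) + 22) = -2 + (-224 + 22) = -2 - 202 = -204)
s = I*sqrt(21437) (s = sqrt(-21437) = I*sqrt(21437) ≈ 146.41*I)
(U*(-11))/s = (-204*(-11))/((I*sqrt(21437))) = 2244*(-I*sqrt(21437)/21437) = -132*I*sqrt(21437)/1261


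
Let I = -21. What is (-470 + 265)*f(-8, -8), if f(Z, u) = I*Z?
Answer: -34440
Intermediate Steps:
f(Z, u) = -21*Z
(-470 + 265)*f(-8, -8) = (-470 + 265)*(-21*(-8)) = -205*168 = -34440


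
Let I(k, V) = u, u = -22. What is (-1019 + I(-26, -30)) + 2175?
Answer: 1134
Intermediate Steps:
I(k, V) = -22
(-1019 + I(-26, -30)) + 2175 = (-1019 - 22) + 2175 = -1041 + 2175 = 1134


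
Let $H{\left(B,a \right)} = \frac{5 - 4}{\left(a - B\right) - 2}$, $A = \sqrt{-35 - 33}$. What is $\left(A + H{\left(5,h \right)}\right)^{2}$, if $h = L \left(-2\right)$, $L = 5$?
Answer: $\frac{\left(1 - 34 i \sqrt{17}\right)^{2}}{289} \approx -67.997 - 0.97014 i$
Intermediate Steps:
$A = 2 i \sqrt{17}$ ($A = \sqrt{-68} = 2 i \sqrt{17} \approx 8.2462 i$)
$h = -10$ ($h = 5 \left(-2\right) = -10$)
$H{\left(B,a \right)} = \frac{1}{-2 + a - B}$ ($H{\left(B,a \right)} = 1 \frac{1}{-2 + a - B} = \frac{1}{-2 + a - B}$)
$\left(A + H{\left(5,h \right)}\right)^{2} = \left(2 i \sqrt{17} + \frac{1}{-2 - 10 - 5}\right)^{2} = \left(2 i \sqrt{17} + \frac{1}{-17}\right)^{2} = \left(2 i \sqrt{17} - \frac{1}{17}\right)^{2} = \left(- \frac{1}{17} + 2 i \sqrt{17}\right)^{2}$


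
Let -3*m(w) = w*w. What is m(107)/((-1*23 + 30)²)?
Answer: -11449/147 ≈ -77.884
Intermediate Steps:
m(w) = -w²/3 (m(w) = -w*w/3 = -w²/3)
m(107)/((-1*23 + 30)²) = (-⅓*107²)/((-1*23 + 30)²) = (-⅓*11449)/((-23 + 30)²) = -11449/(3*(7²)) = -11449/3/49 = -11449/3*1/49 = -11449/147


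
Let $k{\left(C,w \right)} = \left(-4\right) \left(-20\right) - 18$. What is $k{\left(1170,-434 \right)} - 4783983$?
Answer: $-4783921$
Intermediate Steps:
$k{\left(C,w \right)} = 62$ ($k{\left(C,w \right)} = 80 - 18 = 62$)
$k{\left(1170,-434 \right)} - 4783983 = 62 - 4783983 = -4783921$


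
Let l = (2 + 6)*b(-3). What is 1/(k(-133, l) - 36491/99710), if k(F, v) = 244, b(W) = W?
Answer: 7670/1868673 ≈ 0.0041045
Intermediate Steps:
l = -24 (l = (2 + 6)*(-3) = 8*(-3) = -24)
1/(k(-133, l) - 36491/99710) = 1/(244 - 36491/99710) = 1/(244 - 36491*1/99710) = 1/(244 - 2807/7670) = 1/(1868673/7670) = 7670/1868673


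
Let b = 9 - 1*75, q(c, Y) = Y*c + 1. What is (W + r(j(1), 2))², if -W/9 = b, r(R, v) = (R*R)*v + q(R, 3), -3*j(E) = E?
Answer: 28601104/81 ≈ 3.5310e+5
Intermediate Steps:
q(c, Y) = 1 + Y*c
j(E) = -E/3
b = -66 (b = 9 - 75 = -66)
r(R, v) = 1 + 3*R + v*R² (r(R, v) = (R*R)*v + (1 + 3*R) = R²*v + (1 + 3*R) = v*R² + (1 + 3*R) = 1 + 3*R + v*R²)
W = 594 (W = -9*(-66) = 594)
(W + r(j(1), 2))² = (594 + (1 + 3*(-⅓*1) + 2*(-⅓*1)²))² = (594 + (1 + 3*(-⅓) + 2*(-⅓)²))² = (594 + (1 - 1 + 2*(⅑)))² = (594 + (1 - 1 + 2/9))² = (594 + 2/9)² = (5348/9)² = 28601104/81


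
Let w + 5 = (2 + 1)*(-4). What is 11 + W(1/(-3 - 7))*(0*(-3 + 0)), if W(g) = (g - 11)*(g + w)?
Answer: 11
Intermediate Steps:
w = -17 (w = -5 + (2 + 1)*(-4) = -5 + 3*(-4) = -5 - 12 = -17)
W(g) = (-17 + g)*(-11 + g) (W(g) = (g - 11)*(g - 17) = (-11 + g)*(-17 + g) = (-17 + g)*(-11 + g))
11 + W(1/(-3 - 7))*(0*(-3 + 0)) = 11 + (187 + (1/(-3 - 7))**2 - 28/(-3 - 7))*(0*(-3 + 0)) = 11 + (187 + (1/(-10))**2 - 28/(-10))*(0*(-3)) = 11 + (187 + (-1/10)**2 - 28*(-1/10))*0 = 11 + (187 + 1/100 + 14/5)*0 = 11 + (18981/100)*0 = 11 + 0 = 11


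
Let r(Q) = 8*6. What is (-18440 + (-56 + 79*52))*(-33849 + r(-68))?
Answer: 486328788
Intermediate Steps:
r(Q) = 48
(-18440 + (-56 + 79*52))*(-33849 + r(-68)) = (-18440 + (-56 + 79*52))*(-33849 + 48) = (-18440 + (-56 + 4108))*(-33801) = (-18440 + 4052)*(-33801) = -14388*(-33801) = 486328788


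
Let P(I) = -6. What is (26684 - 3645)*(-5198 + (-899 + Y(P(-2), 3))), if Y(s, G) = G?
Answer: -140399666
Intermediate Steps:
(26684 - 3645)*(-5198 + (-899 + Y(P(-2), 3))) = (26684 - 3645)*(-5198 + (-899 + 3)) = 23039*(-5198 - 896) = 23039*(-6094) = -140399666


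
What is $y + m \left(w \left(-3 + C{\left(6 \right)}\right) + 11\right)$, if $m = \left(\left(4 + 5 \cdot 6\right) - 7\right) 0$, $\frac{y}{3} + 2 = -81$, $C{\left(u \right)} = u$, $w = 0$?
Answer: $-249$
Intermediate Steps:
$y = -249$ ($y = -6 + 3 \left(-81\right) = -6 - 243 = -249$)
$m = 0$ ($m = \left(\left(4 + 30\right) - 7\right) 0 = \left(34 - 7\right) 0 = 27 \cdot 0 = 0$)
$y + m \left(w \left(-3 + C{\left(6 \right)}\right) + 11\right) = -249 + 0 \left(0 \left(-3 + 6\right) + 11\right) = -249 + 0 \left(0 \cdot 3 + 11\right) = -249 + 0 \left(0 + 11\right) = -249 + 0 \cdot 11 = -249 + 0 = -249$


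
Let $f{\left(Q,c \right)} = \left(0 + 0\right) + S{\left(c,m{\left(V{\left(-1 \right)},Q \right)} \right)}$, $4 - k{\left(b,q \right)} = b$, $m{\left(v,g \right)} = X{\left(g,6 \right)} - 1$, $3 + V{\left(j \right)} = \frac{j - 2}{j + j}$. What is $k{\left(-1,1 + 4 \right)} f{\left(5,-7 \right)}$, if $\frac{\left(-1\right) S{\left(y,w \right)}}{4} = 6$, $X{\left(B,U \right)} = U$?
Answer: $-120$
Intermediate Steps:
$V{\left(j \right)} = -3 + \frac{-2 + j}{2 j}$ ($V{\left(j \right)} = -3 + \frac{j - 2}{j + j} = -3 + \frac{-2 + j}{2 j}$)
$m{\left(v,g \right)} = 5$ ($m{\left(v,g \right)} = 6 - 1 = 5$)
$k{\left(b,q \right)} = 4 - b$
$S{\left(y,w \right)} = -24$ ($S{\left(y,w \right)} = \left(-4\right) 6 = -24$)
$f{\left(Q,c \right)} = -24$ ($f{\left(Q,c \right)} = \left(0 + 0\right) - 24 = 0 - 24 = -24$)
$k{\left(-1,1 + 4 \right)} f{\left(5,-7 \right)} = \left(4 - -1\right) \left(-24\right) = \left(4 + 1\right) \left(-24\right) = 5 \left(-24\right) = -120$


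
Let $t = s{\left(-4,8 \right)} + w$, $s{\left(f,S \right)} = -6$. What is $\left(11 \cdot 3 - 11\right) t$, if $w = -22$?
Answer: $-616$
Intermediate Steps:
$t = -28$ ($t = -6 - 22 = -28$)
$\left(11 \cdot 3 - 11\right) t = \left(11 \cdot 3 - 11\right) \left(-28\right) = \left(33 - 11\right) \left(-28\right) = 22 \left(-28\right) = -616$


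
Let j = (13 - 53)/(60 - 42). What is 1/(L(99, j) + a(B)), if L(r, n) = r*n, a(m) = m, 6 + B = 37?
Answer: -1/189 ≈ -0.0052910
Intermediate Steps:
B = 31 (B = -6 + 37 = 31)
j = -20/9 (j = -40/18 = -40*1/18 = -20/9 ≈ -2.2222)
L(r, n) = n*r
1/(L(99, j) + a(B)) = 1/(-20/9*99 + 31) = 1/(-220 + 31) = 1/(-189) = -1/189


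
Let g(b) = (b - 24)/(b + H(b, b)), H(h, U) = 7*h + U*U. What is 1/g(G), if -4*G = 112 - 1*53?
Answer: -1593/620 ≈ -2.5694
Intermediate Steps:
G = -59/4 (G = -(112 - 1*53)/4 = -(112 - 53)/4 = -1/4*59 = -59/4 ≈ -14.750)
H(h, U) = U**2 + 7*h (H(h, U) = 7*h + U**2 = U**2 + 7*h)
g(b) = (-24 + b)/(b**2 + 8*b) (g(b) = (b - 24)/(b + (b**2 + 7*b)) = (-24 + b)/(b**2 + 8*b))
1/g(G) = 1/((-24 - 59/4)/((-59/4)*(8 - 59/4))) = 1/(-4/59*(-155/4)/(-27/4)) = 1/(-4/59*(-4/27)*(-155/4)) = 1/(-620/1593) = -1593/620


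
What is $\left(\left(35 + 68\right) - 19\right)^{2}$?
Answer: $7056$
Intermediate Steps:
$\left(\left(35 + 68\right) - 19\right)^{2} = \left(103 - 19\right)^{2} = 84^{2} = 7056$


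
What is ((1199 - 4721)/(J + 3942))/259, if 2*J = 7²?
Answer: -7044/2054647 ≈ -0.0034283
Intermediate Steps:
J = 49/2 (J = (½)*7² = (½)*49 = 49/2 ≈ 24.500)
((1199 - 4721)/(J + 3942))/259 = ((1199 - 4721)/(49/2 + 3942))/259 = -3522/7933/2*(1/259) = -3522*2/7933*(1/259) = -7044/7933*1/259 = -7044/2054647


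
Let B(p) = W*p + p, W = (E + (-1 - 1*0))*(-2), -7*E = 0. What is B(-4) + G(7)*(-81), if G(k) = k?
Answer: -579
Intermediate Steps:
E = 0 (E = -1/7*0 = 0)
W = 2 (W = (0 + (-1 - 1*0))*(-2) = (0 + (-1 + 0))*(-2) = (0 - 1)*(-2) = -1*(-2) = 2)
B(p) = 3*p (B(p) = 2*p + p = 3*p)
B(-4) + G(7)*(-81) = 3*(-4) + 7*(-81) = -12 - 567 = -579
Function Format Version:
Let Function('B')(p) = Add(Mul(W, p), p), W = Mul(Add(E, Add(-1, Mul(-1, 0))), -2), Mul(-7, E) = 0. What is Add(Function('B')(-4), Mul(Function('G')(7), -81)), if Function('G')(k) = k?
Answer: -579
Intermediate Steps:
E = 0 (E = Mul(Rational(-1, 7), 0) = 0)
W = 2 (W = Mul(Add(0, Add(-1, Mul(-1, 0))), -2) = Mul(Add(0, Add(-1, 0)), -2) = Mul(Add(0, -1), -2) = Mul(-1, -2) = 2)
Function('B')(p) = Mul(3, p) (Function('B')(p) = Add(Mul(2, p), p) = Mul(3, p))
Add(Function('B')(-4), Mul(Function('G')(7), -81)) = Add(Mul(3, -4), Mul(7, -81)) = Add(-12, -567) = -579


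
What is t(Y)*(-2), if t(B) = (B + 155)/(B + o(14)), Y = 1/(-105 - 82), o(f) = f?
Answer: -57968/2617 ≈ -22.151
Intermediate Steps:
Y = -1/187 (Y = 1/(-187) = -1/187 ≈ -0.0053476)
t(B) = (155 + B)/(14 + B) (t(B) = (B + 155)/(B + 14) = (155 + B)/(14 + B))
t(Y)*(-2) = ((155 - 1/187)/(14 - 1/187))*(-2) = ((28984/187)/(2617/187))*(-2) = ((187/2617)*(28984/187))*(-2) = (28984/2617)*(-2) = -57968/2617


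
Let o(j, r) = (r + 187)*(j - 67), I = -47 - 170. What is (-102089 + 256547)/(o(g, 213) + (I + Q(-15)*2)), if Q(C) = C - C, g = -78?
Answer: -154458/58217 ≈ -2.6531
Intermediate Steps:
I = -217
o(j, r) = (-67 + j)*(187 + r) (o(j, r) = (187 + r)*(-67 + j) = (-67 + j)*(187 + r))
Q(C) = 0
(-102089 + 256547)/(o(g, 213) + (I + Q(-15)*2)) = (-102089 + 256547)/((-12529 - 67*213 + 187*(-78) - 78*213) + (-217 + 0*2)) = 154458/((-12529 - 14271 - 14586 - 16614) + (-217 + 0)) = 154458/(-58000 - 217) = 154458/(-58217) = 154458*(-1/58217) = -154458/58217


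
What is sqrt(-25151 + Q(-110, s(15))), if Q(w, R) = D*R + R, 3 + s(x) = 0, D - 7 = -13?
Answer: 4*I*sqrt(1571) ≈ 158.54*I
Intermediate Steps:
D = -6 (D = 7 - 13 = -6)
s(x) = -3 (s(x) = -3 + 0 = -3)
Q(w, R) = -5*R (Q(w, R) = -6*R + R = -5*R)
sqrt(-25151 + Q(-110, s(15))) = sqrt(-25151 - 5*(-3)) = sqrt(-25151 + 15) = sqrt(-25136) = 4*I*sqrt(1571)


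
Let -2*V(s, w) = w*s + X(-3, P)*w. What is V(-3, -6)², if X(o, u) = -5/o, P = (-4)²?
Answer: 16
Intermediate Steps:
P = 16
V(s, w) = -5*w/6 - s*w/2 (V(s, w) = -(w*s + (-5/(-3))*w)/2 = -(s*w + (-5*(-⅓))*w)/2 = -(s*w + 5*w/3)/2 = -(5*w/3 + s*w)/2 = -5*w/6 - s*w/2)
V(-3, -6)² = (-⅙*(-6)*(5 + 3*(-3)))² = (-⅙*(-6)*(5 - 9))² = (-⅙*(-6)*(-4))² = (-4)² = 16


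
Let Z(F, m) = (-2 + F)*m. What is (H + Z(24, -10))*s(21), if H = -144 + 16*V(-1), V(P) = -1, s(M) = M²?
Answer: -167580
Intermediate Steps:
Z(F, m) = m*(-2 + F)
H = -160 (H = -144 + 16*(-1) = -144 - 16 = -160)
(H + Z(24, -10))*s(21) = (-160 - 10*(-2 + 24))*21² = (-160 - 10*22)*441 = (-160 - 220)*441 = -380*441 = -167580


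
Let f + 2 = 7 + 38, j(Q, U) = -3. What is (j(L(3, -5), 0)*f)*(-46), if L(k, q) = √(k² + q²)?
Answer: 5934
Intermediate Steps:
f = 43 (f = -2 + (7 + 38) = -2 + 45 = 43)
(j(L(3, -5), 0)*f)*(-46) = -3*43*(-46) = -129*(-46) = 5934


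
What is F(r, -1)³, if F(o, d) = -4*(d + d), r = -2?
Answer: 512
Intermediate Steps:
F(o, d) = -8*d
F(r, -1)³ = (-8*(-1))³ = 8³ = 512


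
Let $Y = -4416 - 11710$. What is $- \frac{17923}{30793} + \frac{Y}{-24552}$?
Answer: $\frac{2569201}{34364988} \approx 0.074762$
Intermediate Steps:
$Y = -16126$ ($Y = -4416 - 11710 = -16126$)
$- \frac{17923}{30793} + \frac{Y}{-24552} = - \frac{17923}{30793} - \frac{16126}{-24552} = \left(-17923\right) \frac{1}{30793} - - \frac{733}{1116} = - \frac{17923}{30793} + \frac{733}{1116} = \frac{2569201}{34364988}$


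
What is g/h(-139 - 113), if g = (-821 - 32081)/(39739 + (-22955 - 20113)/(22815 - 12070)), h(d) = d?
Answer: 25252285/7685144766 ≈ 0.0032859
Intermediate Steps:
g = -353531990/426952487 (g = -32902/(39739 - 43068/10745) = -32902/426952487/10745 = -32902*10745/426952487 = -353531990/426952487 ≈ -0.82804)
g/h(-139 - 113) = -353531990/(426952487*(-139 - 113)) = -353531990/426952487/(-252) = -353531990/426952487*(-1/252) = 25252285/7685144766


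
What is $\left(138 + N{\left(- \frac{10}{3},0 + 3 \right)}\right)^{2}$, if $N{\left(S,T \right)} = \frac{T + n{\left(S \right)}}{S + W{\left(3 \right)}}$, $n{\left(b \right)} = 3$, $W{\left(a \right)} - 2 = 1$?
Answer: $14400$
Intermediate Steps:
$W{\left(a \right)} = 3$ ($W{\left(a \right)} = 2 + 1 = 3$)
$N{\left(S,T \right)} = \frac{3 + T}{3 + S}$ ($N{\left(S,T \right)} = \frac{T + 3}{S + 3} = \frac{3 + T}{3 + S}$)
$\left(138 + N{\left(- \frac{10}{3},0 + 3 \right)}\right)^{2} = \left(138 + \frac{3 + \left(0 + 3\right)}{3 - \frac{10}{3}}\right)^{2} = \left(138 + \frac{3 + 3}{3 - \frac{10}{3}}\right)^{2} = \left(138 + \frac{1}{3 - \frac{10}{3}} \cdot 6\right)^{2} = \left(138 + \frac{1}{- \frac{1}{3}} \cdot 6\right)^{2} = \left(138 - 18\right)^{2} = 120^{2} = 14400$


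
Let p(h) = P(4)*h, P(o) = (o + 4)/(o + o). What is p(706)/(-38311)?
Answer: -706/38311 ≈ -0.018428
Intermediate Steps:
P(o) = (4 + o)/(2*o) (P(o) = (4 + o)/((2*o)) = (4 + o)*(1/(2*o)) = (4 + o)/(2*o))
p(h) = h (p(h) = ((½)*(4 + 4)/4)*h = ((½)*(¼)*8)*h = 1*h = h)
p(706)/(-38311) = 706/(-38311) = 706*(-1/38311) = -706/38311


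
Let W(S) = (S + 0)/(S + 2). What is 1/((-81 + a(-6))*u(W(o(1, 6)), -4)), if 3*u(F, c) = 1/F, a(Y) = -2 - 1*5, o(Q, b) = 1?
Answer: -1/88 ≈ -0.011364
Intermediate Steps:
a(Y) = -7 (a(Y) = -2 - 5 = -7)
W(S) = S/(2 + S)
u(F, c) = 1/(3*F)
1/((-81 + a(-6))*u(W(o(1, 6)), -4)) = 1/((-81 - 7)*(1/(3*((1/(2 + 1)))))) = 1/(-88/(3*(1/3))) = 1/(-88/(3*(1*(⅓)))) = 1/(-88/(3*⅓)) = 1/(-88*3/3) = 1/(-88*1) = 1/(-88) = -1/88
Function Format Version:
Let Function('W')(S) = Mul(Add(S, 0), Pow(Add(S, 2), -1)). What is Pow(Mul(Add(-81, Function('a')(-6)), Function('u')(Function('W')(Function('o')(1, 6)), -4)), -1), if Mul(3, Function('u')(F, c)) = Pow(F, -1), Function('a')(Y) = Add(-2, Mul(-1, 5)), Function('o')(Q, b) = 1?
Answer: Rational(-1, 88) ≈ -0.011364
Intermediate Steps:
Function('a')(Y) = -7 (Function('a')(Y) = Add(-2, -5) = -7)
Function('W')(S) = Mul(S, Pow(Add(2, S), -1))
Function('u')(F, c) = Mul(Rational(1, 3), Pow(F, -1))
Pow(Mul(Add(-81, Function('a')(-6)), Function('u')(Function('W')(Function('o')(1, 6)), -4)), -1) = Pow(Mul(Add(-81, -7), Mul(Rational(1, 3), Pow(Mul(1, Pow(Add(2, 1), -1)), -1))), -1) = Pow(Mul(-88, Mul(Rational(1, 3), Pow(Mul(1, Pow(3, -1)), -1))), -1) = Pow(Mul(-88, Mul(Rational(1, 3), Pow(Mul(1, Rational(1, 3)), -1))), -1) = Pow(Mul(-88, Mul(Rational(1, 3), Pow(Rational(1, 3), -1))), -1) = Pow(Mul(-88, Mul(Rational(1, 3), 3)), -1) = Pow(Mul(-88, 1), -1) = Pow(-88, -1) = Rational(-1, 88)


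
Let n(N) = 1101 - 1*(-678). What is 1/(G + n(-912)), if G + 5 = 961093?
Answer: 1/962867 ≈ 1.0386e-6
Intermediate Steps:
n(N) = 1779 (n(N) = 1101 + 678 = 1779)
G = 961088 (G = -5 + 961093 = 961088)
1/(G + n(-912)) = 1/(961088 + 1779) = 1/962867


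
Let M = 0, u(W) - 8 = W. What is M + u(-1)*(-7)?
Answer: -49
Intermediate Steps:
u(W) = 8 + W
M + u(-1)*(-7) = 0 + (8 - 1)*(-7) = 0 + 7*(-7) = 0 - 49 = -49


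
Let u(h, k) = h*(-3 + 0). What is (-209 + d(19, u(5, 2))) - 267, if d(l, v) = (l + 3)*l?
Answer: -58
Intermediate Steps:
u(h, k) = -3*h (u(h, k) = h*(-3) = -3*h)
d(l, v) = l*(3 + l) (d(l, v) = (3 + l)*l = l*(3 + l))
(-209 + d(19, u(5, 2))) - 267 = (-209 + 19*(3 + 19)) - 267 = (-209 + 19*22) - 267 = (-209 + 418) - 267 = 209 - 267 = -58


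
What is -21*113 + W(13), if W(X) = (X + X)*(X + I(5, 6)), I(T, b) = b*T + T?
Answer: -1125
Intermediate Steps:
I(T, b) = T + T*b (I(T, b) = T*b + T = T + T*b)
W(X) = 2*X*(35 + X) (W(X) = (X + X)*(X + 5*(1 + 6)) = (2*X)*(X + 5*7) = (2*X)*(X + 35) = (2*X)*(35 + X) = 2*X*(35 + X))
-21*113 + W(13) = -21*113 + 2*13*(35 + 13) = -2373 + 2*13*48 = -2373 + 1248 = -1125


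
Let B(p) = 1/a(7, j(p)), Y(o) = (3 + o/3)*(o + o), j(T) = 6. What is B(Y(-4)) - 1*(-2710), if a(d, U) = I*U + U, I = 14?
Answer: 243901/90 ≈ 2710.0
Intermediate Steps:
a(d, U) = 15*U (a(d, U) = 14*U + U = 15*U)
Y(o) = 2*o*(3 + o/3) (Y(o) = (3 + o*(1/3))*(2*o) = (3 + o/3)*(2*o) = 2*o*(3 + o/3))
B(p) = 1/90 (B(p) = 1/(15*6) = 1/90)
B(Y(-4)) - 1*(-2710) = 1/90 - 1*(-2710) = 1/90 + 2710 = 243901/90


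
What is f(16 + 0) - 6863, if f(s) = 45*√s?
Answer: -6683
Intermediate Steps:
f(16 + 0) - 6863 = 45*√(16 + 0) - 6863 = 45*√16 - 6863 = 45*4 - 6863 = 180 - 6863 = -6683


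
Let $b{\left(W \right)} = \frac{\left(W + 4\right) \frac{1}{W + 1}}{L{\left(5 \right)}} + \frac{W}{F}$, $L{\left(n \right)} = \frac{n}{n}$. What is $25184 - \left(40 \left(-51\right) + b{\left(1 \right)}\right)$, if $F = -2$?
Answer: $27222$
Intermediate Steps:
$L{\left(n \right)} = 1$
$b{\left(W \right)} = - \frac{W}{2} + \frac{4 + W}{1 + W}$ ($b{\left(W \right)} = \frac{\left(W + 4\right) \frac{1}{W + 1}}{1} + \frac{W}{-2} = \frac{4 + W}{1 + W} 1 + W \left(- \frac{1}{2}\right) = \frac{4 + W}{1 + W} 1 - \frac{W}{2} = \frac{4 + W}{1 + W} - \frac{W}{2} = - \frac{W}{2} + \frac{4 + W}{1 + W}$)
$25184 - \left(40 \left(-51\right) + b{\left(1 \right)}\right) = 25184 - \left(40 \left(-51\right) + \frac{8 + 1 - 1^{2}}{2 \left(1 + 1\right)}\right) = 25184 - \left(-2040 + \frac{8 + 1 - 1}{2 \cdot 2}\right) = 25184 - \left(-2040 + \frac{1}{2} \cdot \frac{1}{2} \left(8 + 1 - 1\right)\right) = 25184 - \left(-2040 + \frac{1}{2} \cdot \frac{1}{2} \cdot 8\right) = 25184 - \left(-2040 + 2\right) = 25184 - -2038 = 25184 + 2038 = 27222$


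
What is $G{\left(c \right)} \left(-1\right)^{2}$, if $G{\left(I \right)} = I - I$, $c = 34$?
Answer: $0$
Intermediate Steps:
$G{\left(I \right)} = 0$
$G{\left(c \right)} \left(-1\right)^{2} = 0 \left(-1\right)^{2} = 0 \cdot 1 = 0$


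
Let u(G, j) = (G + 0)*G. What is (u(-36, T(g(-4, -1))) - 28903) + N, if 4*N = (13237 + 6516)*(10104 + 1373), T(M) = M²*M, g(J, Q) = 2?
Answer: 226594753/4 ≈ 5.6649e+7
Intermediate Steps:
T(M) = M³
N = 226705181/4 (N = ((13237 + 6516)*(10104 + 1373))/4 = (19753*11477)/4 = (¼)*226705181 = 226705181/4 ≈ 5.6676e+7)
u(G, j) = G² (u(G, j) = G*G = G²)
(u(-36, T(g(-4, -1))) - 28903) + N = ((-36)² - 28903) + 226705181/4 = (1296 - 28903) + 226705181/4 = -27607 + 226705181/4 = 226594753/4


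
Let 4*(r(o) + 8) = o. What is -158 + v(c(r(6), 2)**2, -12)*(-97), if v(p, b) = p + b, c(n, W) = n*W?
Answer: -15387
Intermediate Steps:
r(o) = -8 + o/4
c(n, W) = W*n
v(p, b) = b + p
-158 + v(c(r(6), 2)**2, -12)*(-97) = -158 + (-12 + (2*(-8 + (1/4)*6))**2)*(-97) = -158 + (-12 + (2*(-8 + 3/2))**2)*(-97) = -158 + (-12 + (2*(-13/2))**2)*(-97) = -158 + (-12 + (-13)**2)*(-97) = -158 + (-12 + 169)*(-97) = -158 + 157*(-97) = -158 - 15229 = -15387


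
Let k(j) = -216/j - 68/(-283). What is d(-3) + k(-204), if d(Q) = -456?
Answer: -2187566/4811 ≈ -454.70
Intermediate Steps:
k(j) = 68/283 - 216/j (k(j) = -216/j - 68*(-1/283) = -216/j + 68/283 = 68/283 - 216/j)
d(-3) + k(-204) = -456 + (68/283 - 216/(-204)) = -456 + (68/283 - 216*(-1/204)) = -456 + (68/283 + 18/17) = -456 + 6250/4811 = -2187566/4811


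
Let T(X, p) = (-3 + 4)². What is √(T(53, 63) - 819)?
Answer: I*√818 ≈ 28.601*I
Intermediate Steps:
T(X, p) = 1 (T(X, p) = 1² = 1)
√(T(53, 63) - 819) = √(1 - 819) = √(-818) = I*√818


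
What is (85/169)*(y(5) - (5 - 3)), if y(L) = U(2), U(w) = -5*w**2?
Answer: -1870/169 ≈ -11.065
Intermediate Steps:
y(L) = -20 (y(L) = -5*2**2 = -5*4 = -20)
(85/169)*(y(5) - (5 - 3)) = (85/169)*(-20 - (5 - 3)) = (85*(1/169))*(-20 - 1*2) = 85*(-20 - 2)/169 = (85/169)*(-22) = -1870/169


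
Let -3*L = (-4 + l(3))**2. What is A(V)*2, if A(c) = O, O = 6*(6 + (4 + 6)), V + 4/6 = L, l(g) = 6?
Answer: 192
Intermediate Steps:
L = -4/3 (L = -(-4 + 6)**2/3 = -1/3*2**2 = -1/3*4 = -4/3 ≈ -1.3333)
V = -2 (V = -2/3 - 4/3 = -2)
O = 96 (O = 6*(6 + 10) = 6*16 = 96)
A(c) = 96
A(V)*2 = 96*2 = 192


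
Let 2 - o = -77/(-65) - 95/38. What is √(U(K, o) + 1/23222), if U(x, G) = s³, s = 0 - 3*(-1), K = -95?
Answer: √14560077890/23222 ≈ 5.1962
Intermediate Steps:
s = 3 (s = 0 + 3 = 3)
o = 431/130 (o = 2 - (-77/(-65) - 95/38) = 2 - (-77*(-1/65) - 95*1/38) = 2 - (77/65 - 5/2) = 2 - 1*(-171/130) = 2 + 171/130 = 431/130 ≈ 3.3154)
U(x, G) = 27 (U(x, G) = 3³ = 27)
√(U(K, o) + 1/23222) = √(27 + 1/23222) = √(626995/23222) = √14560077890/23222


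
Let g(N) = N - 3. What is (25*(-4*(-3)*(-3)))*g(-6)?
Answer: 8100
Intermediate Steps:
g(N) = -3 + N
(25*(-4*(-3)*(-3)))*g(-6) = (25*(-4*(-3)*(-3)))*(-3 - 6) = (25*(12*(-3)))*(-9) = (25*(-36))*(-9) = -900*(-9) = 8100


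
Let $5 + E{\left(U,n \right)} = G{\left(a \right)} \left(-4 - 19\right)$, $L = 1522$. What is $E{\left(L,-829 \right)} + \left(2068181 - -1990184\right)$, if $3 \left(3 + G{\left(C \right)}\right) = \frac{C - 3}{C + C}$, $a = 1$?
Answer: $\frac{12175310}{3} \approx 4.0584 \cdot 10^{6}$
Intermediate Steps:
$G{\left(C \right)} = -3 + \frac{-3 + C}{6 C}$ ($G{\left(C \right)} = -3 + \frac{\left(C - 3\right) \frac{1}{C + C}}{3} = -3 + \frac{\left(-3 + C\right) \frac{1}{2 C}}{3} = -3 + \frac{\frac{1}{2} \frac{1}{C} \left(-3 + C\right)}{3} = -3 + \frac{-3 + C}{6 C}$)
$E{\left(U,n \right)} = \frac{215}{3}$ ($E{\left(U,n \right)} = -5 + \frac{-3 - 17}{6 \cdot 1} \left(-4 - 19\right) = -5 + \frac{1}{6} \cdot 1 \left(-3 - 17\right) \left(-23\right) = -5 + \frac{1}{6} \cdot 1 \left(-20\right) \left(-23\right) = -5 - - \frac{230}{3} = -5 + \frac{230}{3} = \frac{215}{3}$)
$E{\left(L,-829 \right)} + \left(2068181 - -1990184\right) = \frac{215}{3} + \left(2068181 - -1990184\right) = \frac{215}{3} + \left(2068181 + 1990184\right) = \frac{215}{3} + 4058365 = \frac{12175310}{3}$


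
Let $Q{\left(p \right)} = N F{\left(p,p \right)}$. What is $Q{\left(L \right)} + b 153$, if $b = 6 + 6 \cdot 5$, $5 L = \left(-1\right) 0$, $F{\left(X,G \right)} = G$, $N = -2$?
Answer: $5508$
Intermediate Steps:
$L = 0$ ($L = \frac{\left(-1\right) 0}{5} = \frac{1}{5} \cdot 0 = 0$)
$b = 36$ ($b = 6 + 30 = 36$)
$Q{\left(p \right)} = - 2 p$
$Q{\left(L \right)} + b 153 = \left(-2\right) 0 + 36 \cdot 153 = 0 + 5508 = 5508$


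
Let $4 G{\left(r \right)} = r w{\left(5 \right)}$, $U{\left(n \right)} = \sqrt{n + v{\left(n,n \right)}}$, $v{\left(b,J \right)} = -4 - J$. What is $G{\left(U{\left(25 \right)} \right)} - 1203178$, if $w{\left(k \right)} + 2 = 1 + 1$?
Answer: $-1203178$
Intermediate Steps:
$w{\left(k \right)} = 0$ ($w{\left(k \right)} = -2 + \left(1 + 1\right) = -2 + 2 = 0$)
$U{\left(n \right)} = 2 i$ ($U{\left(n \right)} = \sqrt{n - \left(4 + n\right)} = \sqrt{-4} = 2 i$)
$G{\left(r \right)} = 0$ ($G{\left(r \right)} = \frac{r 0}{4} = \frac{1}{4} \cdot 0 = 0$)
$G{\left(U{\left(25 \right)} \right)} - 1203178 = 0 - 1203178 = -1203178$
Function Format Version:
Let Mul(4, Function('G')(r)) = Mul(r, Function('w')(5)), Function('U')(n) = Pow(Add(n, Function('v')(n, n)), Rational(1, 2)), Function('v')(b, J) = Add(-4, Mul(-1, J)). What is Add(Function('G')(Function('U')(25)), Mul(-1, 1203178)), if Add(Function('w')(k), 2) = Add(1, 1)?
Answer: -1203178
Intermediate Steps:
Function('w')(k) = 0 (Function('w')(k) = Add(-2, Add(1, 1)) = Add(-2, 2) = 0)
Function('U')(n) = Mul(2, I) (Function('U')(n) = Pow(Add(n, Add(-4, Mul(-1, n))), Rational(1, 2)) = Pow(-4, Rational(1, 2)) = Mul(2, I))
Function('G')(r) = 0 (Function('G')(r) = Mul(Rational(1, 4), Mul(r, 0)) = Mul(Rational(1, 4), 0) = 0)
Add(Function('G')(Function('U')(25)), Mul(-1, 1203178)) = Add(0, Mul(-1, 1203178)) = Add(0, -1203178) = -1203178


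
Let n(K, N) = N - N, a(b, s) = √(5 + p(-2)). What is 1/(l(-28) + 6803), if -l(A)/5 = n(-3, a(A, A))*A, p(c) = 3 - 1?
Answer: 1/6803 ≈ 0.00014699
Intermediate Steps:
p(c) = 2
a(b, s) = √7 (a(b, s) = √(5 + 2) = √7)
n(K, N) = 0
l(A) = 0 (l(A) = -0*A = -5*0 = 0)
1/(l(-28) + 6803) = 1/(0 + 6803) = 1/6803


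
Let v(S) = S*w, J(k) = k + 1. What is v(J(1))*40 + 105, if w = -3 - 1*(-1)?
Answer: -55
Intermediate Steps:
w = -2 (w = -3 + 1 = -2)
J(k) = 1 + k
v(S) = -2*S (v(S) = S*(-2) = -2*S)
v(J(1))*40 + 105 = -2*(1 + 1)*40 + 105 = -2*2*40 + 105 = -4*40 + 105 = -160 + 105 = -55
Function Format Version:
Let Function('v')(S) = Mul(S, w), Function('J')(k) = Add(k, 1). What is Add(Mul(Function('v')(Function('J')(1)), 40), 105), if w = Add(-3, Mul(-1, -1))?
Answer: -55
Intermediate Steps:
w = -2 (w = Add(-3, 1) = -2)
Function('J')(k) = Add(1, k)
Function('v')(S) = Mul(-2, S) (Function('v')(S) = Mul(S, -2) = Mul(-2, S))
Add(Mul(Function('v')(Function('J')(1)), 40), 105) = Add(Mul(Mul(-2, Add(1, 1)), 40), 105) = Add(Mul(Mul(-2, 2), 40), 105) = Add(Mul(-4, 40), 105) = Add(-160, 105) = -55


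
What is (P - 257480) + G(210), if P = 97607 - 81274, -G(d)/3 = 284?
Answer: -241999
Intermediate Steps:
G(d) = -852 (G(d) = -3*284 = -852)
P = 16333
(P - 257480) + G(210) = (16333 - 257480) - 852 = -241147 - 852 = -241999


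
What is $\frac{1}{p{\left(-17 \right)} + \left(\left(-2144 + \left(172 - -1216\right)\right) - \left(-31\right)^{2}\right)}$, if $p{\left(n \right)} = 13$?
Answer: $- \frac{1}{1704} \approx -0.00058685$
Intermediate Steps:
$\frac{1}{p{\left(-17 \right)} + \left(\left(-2144 + \left(172 - -1216\right)\right) - \left(-31\right)^{2}\right)} = \frac{1}{13 + \left(\left(-2144 + \left(172 - -1216\right)\right) - \left(-31\right)^{2}\right)} = \frac{1}{13 + \left(\left(-2144 + \left(172 + 1216\right)\right) - 961\right)} = \frac{1}{13 + \left(\left(-2144 + 1388\right) - 961\right)} = \frac{1}{13 - 1717} = \frac{1}{-1704} = - \frac{1}{1704}$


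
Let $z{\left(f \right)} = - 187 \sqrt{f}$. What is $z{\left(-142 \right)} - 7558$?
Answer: $-7558 - 187 i \sqrt{142} \approx -7558.0 - 2228.4 i$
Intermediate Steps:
$z{\left(-142 \right)} - 7558 = - 187 \sqrt{-142} - 7558 = - 187 i \sqrt{142} - 7558 = -7558 - 187 i \sqrt{142}$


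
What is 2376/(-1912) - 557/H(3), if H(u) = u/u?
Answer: -133420/239 ≈ -558.24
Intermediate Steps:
H(u) = 1
2376/(-1912) - 557/H(3) = 2376/(-1912) - 557/1 = 2376*(-1/1912) - 557*1 = -297/239 - 557 = -133420/239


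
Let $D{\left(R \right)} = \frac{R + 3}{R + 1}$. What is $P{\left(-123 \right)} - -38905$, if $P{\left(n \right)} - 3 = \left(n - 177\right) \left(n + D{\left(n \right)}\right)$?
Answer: $\frac{4606288}{61} \approx 75513.0$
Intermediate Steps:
$D{\left(R \right)} = \frac{3 + R}{1 + R}$
$P{\left(n \right)} = 3 + \left(-177 + n\right) \left(n + \frac{3 + n}{1 + n}\right)$ ($P{\left(n \right)} = 3 + \left(n - 177\right) \left(n + \frac{3 + n}{1 + n}\right) = 3 + \left(-177 + n\right) \left(n + \frac{3 + n}{1 + n}\right)$)
$P{\left(-123 \right)} - -38905 = \frac{-528 + \left(-123\right)^{3} - -42804 - 175 \left(-123\right)^{2}}{1 - 123} - -38905 = \frac{-528 - 1860867 + 42804 - 2647575}{-122} + 38905 = - \frac{-528 - 1860867 + 42804 - 2647575}{122} + 38905 = \left(- \frac{1}{122}\right) \left(-4466166\right) + 38905 = \frac{2233083}{61} + 38905 = \frac{4606288}{61}$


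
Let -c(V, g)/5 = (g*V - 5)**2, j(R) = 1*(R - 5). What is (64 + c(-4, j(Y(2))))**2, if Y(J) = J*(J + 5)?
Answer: 69572281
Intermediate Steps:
Y(J) = J*(5 + J)
j(R) = -5 + R (j(R) = 1*(-5 + R) = -5 + R)
c(V, g) = -5*(-5 + V*g)**2 (c(V, g) = -5*(g*V - 5)**2 = -5*(V*g - 5)**2 = -5*(-5 + V*g)**2)
(64 + c(-4, j(Y(2))))**2 = (64 - 5*(-5 - 4*(-5 + 2*(5 + 2)))**2)**2 = (64 - 5*(-5 - 4*(-5 + 2*7))**2)**2 = (64 - 5*(-5 - 4*(-5 + 14))**2)**2 = (64 - 5*(-5 - 4*9)**2)**2 = (64 - 5*(-5 - 36)**2)**2 = (64 - 5*(-41)**2)**2 = (64 - 5*1681)**2 = (64 - 8405)**2 = (-8341)**2 = 69572281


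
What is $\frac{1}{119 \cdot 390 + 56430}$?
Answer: $\frac{1}{102840} \approx 9.7238 \cdot 10^{-6}$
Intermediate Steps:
$\frac{1}{119 \cdot 390 + 56430} = \frac{1}{46410 + 56430} = \frac{1}{102840}$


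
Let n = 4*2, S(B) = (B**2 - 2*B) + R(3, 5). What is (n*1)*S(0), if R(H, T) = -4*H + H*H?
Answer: -24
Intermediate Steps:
R(H, T) = H**2 - 4*H (R(H, T) = -4*H + H**2 = H**2 - 4*H)
S(B) = -3 + B**2 - 2*B (S(B) = (B**2 - 2*B) + 3*(-4 + 3) = (B**2 - 2*B) + 3*(-1) = (B**2 - 2*B) - 3 = -3 + B**2 - 2*B)
n = 8
(n*1)*S(0) = (8*1)*(-3 + 0**2 - 2*0) = 8*(-3 + 0 + 0) = 8*(-3) = -24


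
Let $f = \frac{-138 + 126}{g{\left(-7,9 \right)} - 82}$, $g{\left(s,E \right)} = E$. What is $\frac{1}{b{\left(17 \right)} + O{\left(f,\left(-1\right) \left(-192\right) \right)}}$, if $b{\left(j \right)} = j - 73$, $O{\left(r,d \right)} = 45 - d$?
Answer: $- \frac{1}{203} \approx -0.0049261$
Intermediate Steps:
$f = \frac{12}{73}$ ($f = \frac{-138 + 126}{9 - 82} = - \frac{12}{-73} = \left(-12\right) \left(- \frac{1}{73}\right) = \frac{12}{73} \approx 0.16438$)
$b{\left(j \right)} = -73 + j$ ($b{\left(j \right)} = j - 73 = -73 + j$)
$\frac{1}{b{\left(17 \right)} + O{\left(f,\left(-1\right) \left(-192\right) \right)}} = \frac{1}{\left(-73 + 17\right) + \left(45 - \left(-1\right) \left(-192\right)\right)} = \frac{1}{-56 + \left(45 - 192\right)} = \frac{1}{-56 - 147} = \frac{1}{-203} = - \frac{1}{203}$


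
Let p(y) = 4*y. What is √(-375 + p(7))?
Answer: I*√347 ≈ 18.628*I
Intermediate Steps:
√(-375 + p(7)) = √(-375 + 4*7) = √(-375 + 28) = √(-347) = I*√347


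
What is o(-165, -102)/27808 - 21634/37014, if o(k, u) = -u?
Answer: -149455711/257321328 ≈ -0.58081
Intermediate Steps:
o(-165, -102)/27808 - 21634/37014 = -1*(-102)/27808 - 21634/37014 = 102*(1/27808) - 21634*1/37014 = 51/13904 - 10817/18507 = -149455711/257321328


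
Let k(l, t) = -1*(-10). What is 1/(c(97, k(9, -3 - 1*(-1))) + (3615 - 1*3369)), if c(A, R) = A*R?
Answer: 1/1216 ≈ 0.00082237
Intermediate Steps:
k(l, t) = 10
1/(c(97, k(9, -3 - 1*(-1))) + (3615 - 1*3369)) = 1/(97*10 + (3615 - 1*3369)) = 1/(970 + (3615 - 3369)) = 1/(970 + 246) = 1/1216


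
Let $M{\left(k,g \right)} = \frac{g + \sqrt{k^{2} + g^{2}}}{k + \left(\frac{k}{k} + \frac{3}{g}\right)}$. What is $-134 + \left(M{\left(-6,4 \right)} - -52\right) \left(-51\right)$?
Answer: $-2738 + 24 \sqrt{13} \approx -2651.5$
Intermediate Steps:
$M{\left(k,g \right)} = \frac{g + \sqrt{g^{2} + k^{2}}}{1 + k + \frac{3}{g}}$ ($M{\left(k,g \right)} = \frac{g + \sqrt{g^{2} + k^{2}}}{k + \left(1 + \frac{3}{g}\right)} = \frac{g + \sqrt{g^{2} + k^{2}}}{1 + k + \frac{3}{g}}$)
$-134 + \left(M{\left(-6,4 \right)} - -52\right) \left(-51\right) = -134 + \left(\frac{4 \left(4 + \sqrt{4^{2} + \left(-6\right)^{2}}\right)}{3 + 4 + 4 \left(-6\right)} - -52\right) \left(-51\right) = -134 + \left(\frac{4 \left(4 + \sqrt{16 + 36}\right)}{3 + 4 - 24} + 52\right) \left(-51\right) = -134 + \left(\frac{4 \left(4 + \sqrt{52}\right)}{-17} + 52\right) \left(-51\right) = -134 + \left(4 \left(- \frac{1}{17}\right) \left(4 + 2 \sqrt{13}\right) + 52\right) \left(-51\right) = -134 + \left(\left(- \frac{16}{17} - \frac{8 \sqrt{13}}{17}\right) + 52\right) \left(-51\right) = -134 + \left(\frac{868}{17} - \frac{8 \sqrt{13}}{17}\right) \left(-51\right) = -134 - \left(2604 - 24 \sqrt{13}\right) = -2738 + 24 \sqrt{13}$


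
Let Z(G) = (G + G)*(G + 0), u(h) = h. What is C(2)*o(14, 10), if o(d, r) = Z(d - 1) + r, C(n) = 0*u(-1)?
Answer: 0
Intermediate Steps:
Z(G) = 2*G² (Z(G) = (2*G)*G = 2*G²)
C(n) = 0 (C(n) = 0*(-1) = 0)
o(d, r) = r + 2*(-1 + d)² (o(d, r) = 2*(d - 1)² + r = 2*(-1 + d)² + r = r + 2*(-1 + d)²)
C(2)*o(14, 10) = 0*(10 + 2*(-1 + 14)²) = 0*(10 + 2*13²) = 0*(10 + 2*169) = 0*(10 + 338) = 0*348 = 0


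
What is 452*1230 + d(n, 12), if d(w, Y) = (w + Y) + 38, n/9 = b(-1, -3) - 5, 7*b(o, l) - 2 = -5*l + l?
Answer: 555983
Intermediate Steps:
b(o, l) = 2/7 - 4*l/7 (b(o, l) = 2/7 + (-5*l + l)/7 = 2/7 + (-4*l)/7 = 2/7 - 4*l/7)
n = -27 (n = 9*((2/7 - 4/7*(-3)) - 5) = 9*((2/7 + 12/7) - 5) = 9*(2 - 5) = 9*(-3) = -27)
d(w, Y) = 38 + Y + w (d(w, Y) = (Y + w) + 38 = 38 + Y + w)
452*1230 + d(n, 12) = 452*1230 + (38 + 12 - 27) = 555960 + 23 = 555983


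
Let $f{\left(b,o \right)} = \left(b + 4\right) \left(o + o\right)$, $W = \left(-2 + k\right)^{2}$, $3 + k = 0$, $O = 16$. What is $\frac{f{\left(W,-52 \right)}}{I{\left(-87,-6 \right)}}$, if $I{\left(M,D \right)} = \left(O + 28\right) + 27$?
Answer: $- \frac{3016}{71} \approx -42.479$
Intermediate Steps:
$k = -3$ ($k = -3 + 0 = -3$)
$I{\left(M,D \right)} = 71$ ($I{\left(M,D \right)} = \left(16 + 28\right) + 27 = 44 + 27 = 71$)
$W = 25$ ($W = \left(-2 - 3\right)^{2} = \left(-5\right)^{2} = 25$)
$f{\left(b,o \right)} = 2 o \left(4 + b\right)$ ($f{\left(b,o \right)} = \left(4 + b\right) 2 o = 2 o \left(4 + b\right)$)
$\frac{f{\left(W,-52 \right)}}{I{\left(-87,-6 \right)}} = \frac{2 \left(-52\right) \left(4 + 25\right)}{71} = 2 \left(-52\right) 29 \cdot \frac{1}{71} = \left(-3016\right) \frac{1}{71} = - \frac{3016}{71}$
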